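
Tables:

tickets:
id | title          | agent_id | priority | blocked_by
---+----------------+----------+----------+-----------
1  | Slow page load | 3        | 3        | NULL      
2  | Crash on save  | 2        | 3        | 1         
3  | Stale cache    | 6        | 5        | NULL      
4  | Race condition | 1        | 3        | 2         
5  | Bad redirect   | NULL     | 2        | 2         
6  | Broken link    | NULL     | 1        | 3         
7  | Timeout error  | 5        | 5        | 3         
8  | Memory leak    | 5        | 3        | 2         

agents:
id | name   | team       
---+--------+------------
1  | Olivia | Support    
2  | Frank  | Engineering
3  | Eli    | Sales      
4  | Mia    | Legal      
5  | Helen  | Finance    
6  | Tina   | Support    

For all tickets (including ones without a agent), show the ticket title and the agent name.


LEFT JOIN keeps every row from tickets (the left table); where agent_id has no match in agents, the agent columns become NULL. Walk through each ticket:
  - ticket 1 (Slow page load): agent_id=3 -> matches Eli
  - ticket 2 (Crash on save): agent_id=2 -> matches Frank
  - ticket 3 (Stale cache): agent_id=6 -> matches Tina
  - ticket 4 (Race condition): agent_id=1 -> matches Olivia
  - ticket 5 (Bad redirect): agent_id=NULL, no match -> kept with NULL
  - ticket 6 (Broken link): agent_id=NULL, no match -> kept with NULL
  - ticket 7 (Timeout error): agent_id=5 -> matches Helen
  - ticket 8 (Memory leak): agent_id=5 -> matches Helen
All 8 rows appear; 2 have NULL agent.

SQL:
SELECT a.title, b.name AS agent
FROM tickets a
LEFT JOIN agents b ON a.agent_id = b.id

Result:
title          | agent 
---------------+-------
Slow page load | Eli   
Crash on save  | Frank 
Stale cache    | Tina  
Race condition | Olivia
Bad redirect   | NULL  
Broken link    | NULL  
Timeout error  | Helen 
Memory leak    | Helen 


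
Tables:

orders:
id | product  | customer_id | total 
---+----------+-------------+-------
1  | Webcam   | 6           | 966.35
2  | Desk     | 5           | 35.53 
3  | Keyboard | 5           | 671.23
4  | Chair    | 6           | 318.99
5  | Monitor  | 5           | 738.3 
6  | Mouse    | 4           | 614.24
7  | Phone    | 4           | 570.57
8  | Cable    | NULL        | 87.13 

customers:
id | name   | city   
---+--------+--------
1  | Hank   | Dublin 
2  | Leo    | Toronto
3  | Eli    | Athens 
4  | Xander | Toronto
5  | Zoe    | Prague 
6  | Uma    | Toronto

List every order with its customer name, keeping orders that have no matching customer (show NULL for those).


LEFT JOIN keeps every row from orders (the left table); where customer_id has no match in customers, the customer columns become NULL. Walk through each order:
  - order 1 (Webcam): customer_id=6 -> matches Uma
  - order 2 (Desk): customer_id=5 -> matches Zoe
  - order 3 (Keyboard): customer_id=5 -> matches Zoe
  - order 4 (Chair): customer_id=6 -> matches Uma
  - order 5 (Monitor): customer_id=5 -> matches Zoe
  - order 6 (Mouse): customer_id=4 -> matches Xander
  - order 7 (Phone): customer_id=4 -> matches Xander
  - order 8 (Cable): customer_id=NULL, no match -> kept with NULL
All 8 rows appear; 1 has NULL customer.

SQL:
SELECT a.product, b.name AS customer
FROM orders a
LEFT JOIN customers b ON a.customer_id = b.id

Result:
product  | customer
---------+---------
Webcam   | Uma     
Desk     | Zoe     
Keyboard | Zoe     
Chair    | Uma     
Monitor  | Zoe     
Mouse    | Xander  
Phone    | Xander  
Cable    | NULL    


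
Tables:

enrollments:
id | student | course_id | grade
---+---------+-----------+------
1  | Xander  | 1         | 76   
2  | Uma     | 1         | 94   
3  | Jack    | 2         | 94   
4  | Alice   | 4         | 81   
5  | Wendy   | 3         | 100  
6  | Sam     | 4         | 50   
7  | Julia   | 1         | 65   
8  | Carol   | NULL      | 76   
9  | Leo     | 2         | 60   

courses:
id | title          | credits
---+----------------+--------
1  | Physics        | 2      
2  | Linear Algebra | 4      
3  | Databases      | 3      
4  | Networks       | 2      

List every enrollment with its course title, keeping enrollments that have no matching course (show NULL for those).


LEFT JOIN keeps every row from enrollments (the left table); where course_id has no match in courses, the course columns become NULL. Walk through each enrollment:
  - enrollment 1 (Xander): course_id=1 -> matches Physics
  - enrollment 2 (Uma): course_id=1 -> matches Physics
  - enrollment 3 (Jack): course_id=2 -> matches Linear Algebra
  - enrollment 4 (Alice): course_id=4 -> matches Networks
  - enrollment 5 (Wendy): course_id=3 -> matches Databases
  - enrollment 6 (Sam): course_id=4 -> matches Networks
  - enrollment 7 (Julia): course_id=1 -> matches Physics
  - enrollment 8 (Carol): course_id=NULL, no match -> kept with NULL
  - enrollment 9 (Leo): course_id=2 -> matches Linear Algebra
All 9 rows appear; 1 has NULL course.

SQL:
SELECT a.student, b.title AS course
FROM enrollments a
LEFT JOIN courses b ON a.course_id = b.id

Result:
student | course        
--------+---------------
Xander  | Physics       
Uma     | Physics       
Jack    | Linear Algebra
Alice   | Networks      
Wendy   | Databases     
Sam     | Networks      
Julia   | Physics       
Carol   | NULL          
Leo     | Linear Algebra


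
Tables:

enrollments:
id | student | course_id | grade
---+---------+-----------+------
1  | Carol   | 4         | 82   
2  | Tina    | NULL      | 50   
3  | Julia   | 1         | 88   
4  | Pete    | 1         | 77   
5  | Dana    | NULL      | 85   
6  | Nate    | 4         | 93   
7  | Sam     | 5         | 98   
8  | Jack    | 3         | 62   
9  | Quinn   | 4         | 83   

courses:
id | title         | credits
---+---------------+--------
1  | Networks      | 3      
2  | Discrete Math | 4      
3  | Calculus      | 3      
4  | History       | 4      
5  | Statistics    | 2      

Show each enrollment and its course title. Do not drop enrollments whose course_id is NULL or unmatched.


LEFT JOIN keeps every row from enrollments (the left table); where course_id has no match in courses, the course columns become NULL. Walk through each enrollment:
  - enrollment 1 (Carol): course_id=4 -> matches History
  - enrollment 2 (Tina): course_id=NULL, no match -> kept with NULL
  - enrollment 3 (Julia): course_id=1 -> matches Networks
  - enrollment 4 (Pete): course_id=1 -> matches Networks
  - enrollment 5 (Dana): course_id=NULL, no match -> kept with NULL
  - enrollment 6 (Nate): course_id=4 -> matches History
  - enrollment 7 (Sam): course_id=5 -> matches Statistics
  - enrollment 8 (Jack): course_id=3 -> matches Calculus
  - enrollment 9 (Quinn): course_id=4 -> matches History
All 9 rows appear; 2 have NULL course.

SQL:
SELECT a.student, b.title AS course
FROM enrollments a
LEFT JOIN courses b ON a.course_id = b.id

Result:
student | course    
--------+-----------
Carol   | History   
Tina    | NULL      
Julia   | Networks  
Pete    | Networks  
Dana    | NULL      
Nate    | History   
Sam     | Statistics
Jack    | Calculus  
Quinn   | History   


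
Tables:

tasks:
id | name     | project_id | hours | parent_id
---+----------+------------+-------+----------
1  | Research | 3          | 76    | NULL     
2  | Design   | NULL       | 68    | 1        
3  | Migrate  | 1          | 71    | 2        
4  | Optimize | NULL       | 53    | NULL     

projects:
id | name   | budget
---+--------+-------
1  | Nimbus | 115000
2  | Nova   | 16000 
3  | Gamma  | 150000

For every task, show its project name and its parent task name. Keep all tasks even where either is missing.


Two LEFT JOINs from the same base table tasks: one to projects via project_id, one to tasks itself via parent_id. Both are LEFT so every task is preserved.
Match against projects:
  - task 1 (Research): project_id=3 -> matches Gamma
  - task 2 (Design): project_id=NULL, no match -> kept with NULL
  - task 3 (Migrate): project_id=1 -> matches Nimbus
  - task 4 (Optimize): project_id=NULL, no match -> kept with NULL
Match against tasks (self):
  - task 1 (Research): parent_id=NULL -> NULL
  - task 2 (Design): parent_id=1 -> Research
  - task 3 (Migrate): parent_id=2 -> Design
  - task 4 (Optimize): parent_id=NULL -> NULL

SQL:
SELECT a.name, b.name AS project, c.name AS parent
FROM tasks a
LEFT JOIN projects b ON a.project_id = b.id
LEFT JOIN tasks c ON a.parent_id = c.id

Result:
name     | project | parent  
---------+---------+---------
Research | Gamma   | NULL    
Design   | NULL    | Research
Migrate  | Nimbus  | Design  
Optimize | NULL    | NULL    


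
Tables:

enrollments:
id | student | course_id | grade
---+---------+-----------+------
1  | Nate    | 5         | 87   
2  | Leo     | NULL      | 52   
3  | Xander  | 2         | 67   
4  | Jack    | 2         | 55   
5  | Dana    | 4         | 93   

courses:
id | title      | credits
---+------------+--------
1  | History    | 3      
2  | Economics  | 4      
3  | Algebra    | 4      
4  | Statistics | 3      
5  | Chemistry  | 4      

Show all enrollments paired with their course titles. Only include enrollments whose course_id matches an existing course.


INNER JOIN keeps only enrollments rows whose course_id matches an id in courses. Walk through each enrollment:
  - enrollment 1 (Nate): course_id=5 -> matches Chemistry
  - enrollment 2 (Leo): course_id=NULL, no match -> dropped
  - enrollment 3 (Xander): course_id=2 -> matches Economics
  - enrollment 4 (Jack): course_id=2 -> matches Economics
  - enrollment 5 (Dana): course_id=4 -> matches Statistics
So 1 of 5 rows is dropped.

SQL:
SELECT a.student, b.title AS course
FROM enrollments a
INNER JOIN courses b ON a.course_id = b.id

Result:
student | course    
--------+-----------
Nate    | Chemistry 
Xander  | Economics 
Jack    | Economics 
Dana    | Statistics


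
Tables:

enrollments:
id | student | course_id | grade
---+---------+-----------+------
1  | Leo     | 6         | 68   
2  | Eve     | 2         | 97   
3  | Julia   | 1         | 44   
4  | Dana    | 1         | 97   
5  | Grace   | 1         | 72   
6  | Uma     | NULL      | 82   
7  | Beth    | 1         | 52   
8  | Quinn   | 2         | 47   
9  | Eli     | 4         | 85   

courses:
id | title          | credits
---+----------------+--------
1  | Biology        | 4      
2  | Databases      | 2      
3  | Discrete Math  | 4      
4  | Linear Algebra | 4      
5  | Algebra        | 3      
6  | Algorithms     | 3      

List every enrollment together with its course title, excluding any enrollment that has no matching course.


INNER JOIN keeps only enrollments rows whose course_id matches an id in courses. Walk through each enrollment:
  - enrollment 1 (Leo): course_id=6 -> matches Algorithms
  - enrollment 2 (Eve): course_id=2 -> matches Databases
  - enrollment 3 (Julia): course_id=1 -> matches Biology
  - enrollment 4 (Dana): course_id=1 -> matches Biology
  - enrollment 5 (Grace): course_id=1 -> matches Biology
  - enrollment 6 (Uma): course_id=NULL, no match -> dropped
  - enrollment 7 (Beth): course_id=1 -> matches Biology
  - enrollment 8 (Quinn): course_id=2 -> matches Databases
  - enrollment 9 (Eli): course_id=4 -> matches Linear Algebra
So 1 of 9 rows is dropped.

SQL:
SELECT a.student, b.title AS course
FROM enrollments a
INNER JOIN courses b ON a.course_id = b.id

Result:
student | course        
--------+---------------
Leo     | Algorithms    
Eve     | Databases     
Julia   | Biology       
Dana    | Biology       
Grace   | Biology       
Beth    | Biology       
Quinn   | Databases     
Eli     | Linear Algebra


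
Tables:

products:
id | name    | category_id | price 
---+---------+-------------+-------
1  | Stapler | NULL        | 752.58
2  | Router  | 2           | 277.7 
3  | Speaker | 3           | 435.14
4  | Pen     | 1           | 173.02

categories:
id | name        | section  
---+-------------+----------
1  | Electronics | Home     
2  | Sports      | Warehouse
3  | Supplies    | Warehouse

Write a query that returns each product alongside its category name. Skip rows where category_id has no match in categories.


INNER JOIN keeps only products rows whose category_id matches an id in categories. Walk through each product:
  - product 1 (Stapler): category_id=NULL, no match -> dropped
  - product 2 (Router): category_id=2 -> matches Sports
  - product 3 (Speaker): category_id=3 -> matches Supplies
  - product 4 (Pen): category_id=1 -> matches Electronics
So 1 of 4 rows is dropped.

SQL:
SELECT a.name, b.name AS category
FROM products a
INNER JOIN categories b ON a.category_id = b.id

Result:
name    | category   
--------+------------
Router  | Sports     
Speaker | Supplies   
Pen     | Electronics


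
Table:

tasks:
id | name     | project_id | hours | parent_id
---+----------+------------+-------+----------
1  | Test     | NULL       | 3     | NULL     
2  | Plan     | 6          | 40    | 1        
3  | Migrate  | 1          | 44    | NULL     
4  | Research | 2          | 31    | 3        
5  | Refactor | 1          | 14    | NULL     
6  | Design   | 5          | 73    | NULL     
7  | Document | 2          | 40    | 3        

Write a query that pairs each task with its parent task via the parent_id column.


This is a self-join: tasks is joined to a second copy of itself, matching each row's parent_id to another row's id. Use LEFT JOIN so rows with parent_id=NULL are kept.
  - task 1 (Test): parent_id=NULL -> NULL
  - task 2 (Plan): parent_id=1 -> Test
  - task 3 (Migrate): parent_id=NULL -> NULL
  - task 4 (Research): parent_id=3 -> Migrate
  - task 5 (Refactor): parent_id=NULL -> NULL
  - task 6 (Design): parent_id=NULL -> NULL
  - task 7 (Document): parent_id=3 -> Migrate

SQL:
SELECT a.name AS item, b.name AS parent
FROM tasks a
LEFT JOIN tasks b ON a.parent_id = b.id

Result:
item     | parent 
---------+--------
Test     | NULL   
Plan     | Test   
Migrate  | NULL   
Research | Migrate
Refactor | NULL   
Design   | NULL   
Document | Migrate


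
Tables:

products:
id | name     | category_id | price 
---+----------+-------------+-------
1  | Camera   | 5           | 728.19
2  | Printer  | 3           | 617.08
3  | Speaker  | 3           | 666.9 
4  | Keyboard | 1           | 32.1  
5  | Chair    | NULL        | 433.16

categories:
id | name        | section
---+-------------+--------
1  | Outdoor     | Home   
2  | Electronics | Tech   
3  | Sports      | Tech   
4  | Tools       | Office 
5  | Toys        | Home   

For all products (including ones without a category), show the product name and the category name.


LEFT JOIN keeps every row from products (the left table); where category_id has no match in categories, the category columns become NULL. Walk through each product:
  - product 1 (Camera): category_id=5 -> matches Toys
  - product 2 (Printer): category_id=3 -> matches Sports
  - product 3 (Speaker): category_id=3 -> matches Sports
  - product 4 (Keyboard): category_id=1 -> matches Outdoor
  - product 5 (Chair): category_id=NULL, no match -> kept with NULL
All 5 rows appear; 1 has NULL category.

SQL:
SELECT a.name, b.name AS category
FROM products a
LEFT JOIN categories b ON a.category_id = b.id

Result:
name     | category
---------+---------
Camera   | Toys    
Printer  | Sports  
Speaker  | Sports  
Keyboard | Outdoor 
Chair    | NULL    


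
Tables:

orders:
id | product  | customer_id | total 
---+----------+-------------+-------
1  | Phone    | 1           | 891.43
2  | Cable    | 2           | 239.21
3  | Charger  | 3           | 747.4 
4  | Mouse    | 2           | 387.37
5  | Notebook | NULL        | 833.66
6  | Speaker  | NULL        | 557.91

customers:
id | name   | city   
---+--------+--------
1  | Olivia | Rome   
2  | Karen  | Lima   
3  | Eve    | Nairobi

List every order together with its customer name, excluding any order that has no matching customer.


INNER JOIN keeps only orders rows whose customer_id matches an id in customers. Walk through each order:
  - order 1 (Phone): customer_id=1 -> matches Olivia
  - order 2 (Cable): customer_id=2 -> matches Karen
  - order 3 (Charger): customer_id=3 -> matches Eve
  - order 4 (Mouse): customer_id=2 -> matches Karen
  - order 5 (Notebook): customer_id=NULL, no match -> dropped
  - order 6 (Speaker): customer_id=NULL, no match -> dropped
So 2 of 6 rows are dropped.

SQL:
SELECT a.product, b.name AS customer
FROM orders a
INNER JOIN customers b ON a.customer_id = b.id

Result:
product | customer
--------+---------
Phone   | Olivia  
Cable   | Karen   
Charger | Eve     
Mouse   | Karen   


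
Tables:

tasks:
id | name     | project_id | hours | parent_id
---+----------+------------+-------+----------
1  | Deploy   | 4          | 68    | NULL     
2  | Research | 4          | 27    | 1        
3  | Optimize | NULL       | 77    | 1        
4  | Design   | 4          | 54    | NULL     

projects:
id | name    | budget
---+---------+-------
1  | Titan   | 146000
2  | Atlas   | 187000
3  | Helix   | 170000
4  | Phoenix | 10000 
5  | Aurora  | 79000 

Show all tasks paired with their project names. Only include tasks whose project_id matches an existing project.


INNER JOIN keeps only tasks rows whose project_id matches an id in projects. Walk through each task:
  - task 1 (Deploy): project_id=4 -> matches Phoenix
  - task 2 (Research): project_id=4 -> matches Phoenix
  - task 3 (Optimize): project_id=NULL, no match -> dropped
  - task 4 (Design): project_id=4 -> matches Phoenix
So 1 of 4 rows is dropped.

SQL:
SELECT a.name, b.name AS project
FROM tasks a
INNER JOIN projects b ON a.project_id = b.id

Result:
name     | project
---------+--------
Deploy   | Phoenix
Research | Phoenix
Design   | Phoenix


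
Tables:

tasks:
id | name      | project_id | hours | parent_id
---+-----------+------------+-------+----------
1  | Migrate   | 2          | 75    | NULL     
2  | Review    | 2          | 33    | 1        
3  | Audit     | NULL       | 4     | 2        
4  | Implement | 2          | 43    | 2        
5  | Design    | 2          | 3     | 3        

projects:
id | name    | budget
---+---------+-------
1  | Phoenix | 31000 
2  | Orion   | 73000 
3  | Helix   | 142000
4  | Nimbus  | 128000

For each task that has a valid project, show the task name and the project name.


INNER JOIN keeps only tasks rows whose project_id matches an id in projects. Walk through each task:
  - task 1 (Migrate): project_id=2 -> matches Orion
  - task 2 (Review): project_id=2 -> matches Orion
  - task 3 (Audit): project_id=NULL, no match -> dropped
  - task 4 (Implement): project_id=2 -> matches Orion
  - task 5 (Design): project_id=2 -> matches Orion
So 1 of 5 rows is dropped.

SQL:
SELECT a.name, b.name AS project
FROM tasks a
INNER JOIN projects b ON a.project_id = b.id

Result:
name      | project
----------+--------
Migrate   | Orion  
Review    | Orion  
Implement | Orion  
Design    | Orion  


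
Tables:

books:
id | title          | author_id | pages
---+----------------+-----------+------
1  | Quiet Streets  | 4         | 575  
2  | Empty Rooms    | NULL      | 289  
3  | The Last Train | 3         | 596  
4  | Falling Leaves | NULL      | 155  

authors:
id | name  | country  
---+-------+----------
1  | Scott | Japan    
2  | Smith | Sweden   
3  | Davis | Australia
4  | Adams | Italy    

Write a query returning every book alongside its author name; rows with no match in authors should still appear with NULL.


LEFT JOIN keeps every row from books (the left table); where author_id has no match in authors, the author columns become NULL. Walk through each book:
  - book 1 (Quiet Streets): author_id=4 -> matches Adams
  - book 2 (Empty Rooms): author_id=NULL, no match -> kept with NULL
  - book 3 (The Last Train): author_id=3 -> matches Davis
  - book 4 (Falling Leaves): author_id=NULL, no match -> kept with NULL
All 4 rows appear; 2 have NULL author.

SQL:
SELECT a.title, b.name AS author
FROM books a
LEFT JOIN authors b ON a.author_id = b.id

Result:
title          | author
---------------+-------
Quiet Streets  | Adams 
Empty Rooms    | NULL  
The Last Train | Davis 
Falling Leaves | NULL  


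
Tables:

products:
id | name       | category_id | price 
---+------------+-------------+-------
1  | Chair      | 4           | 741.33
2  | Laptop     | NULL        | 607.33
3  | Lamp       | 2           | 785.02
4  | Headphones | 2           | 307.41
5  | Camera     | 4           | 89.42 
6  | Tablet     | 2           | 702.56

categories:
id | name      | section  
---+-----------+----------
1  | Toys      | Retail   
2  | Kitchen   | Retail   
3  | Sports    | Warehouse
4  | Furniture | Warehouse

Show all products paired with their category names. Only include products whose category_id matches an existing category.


INNER JOIN keeps only products rows whose category_id matches an id in categories. Walk through each product:
  - product 1 (Chair): category_id=4 -> matches Furniture
  - product 2 (Laptop): category_id=NULL, no match -> dropped
  - product 3 (Lamp): category_id=2 -> matches Kitchen
  - product 4 (Headphones): category_id=2 -> matches Kitchen
  - product 5 (Camera): category_id=4 -> matches Furniture
  - product 6 (Tablet): category_id=2 -> matches Kitchen
So 1 of 6 rows is dropped.

SQL:
SELECT a.name, b.name AS category
FROM products a
INNER JOIN categories b ON a.category_id = b.id

Result:
name       | category 
-----------+----------
Chair      | Furniture
Lamp       | Kitchen  
Headphones | Kitchen  
Camera     | Furniture
Tablet     | Kitchen  


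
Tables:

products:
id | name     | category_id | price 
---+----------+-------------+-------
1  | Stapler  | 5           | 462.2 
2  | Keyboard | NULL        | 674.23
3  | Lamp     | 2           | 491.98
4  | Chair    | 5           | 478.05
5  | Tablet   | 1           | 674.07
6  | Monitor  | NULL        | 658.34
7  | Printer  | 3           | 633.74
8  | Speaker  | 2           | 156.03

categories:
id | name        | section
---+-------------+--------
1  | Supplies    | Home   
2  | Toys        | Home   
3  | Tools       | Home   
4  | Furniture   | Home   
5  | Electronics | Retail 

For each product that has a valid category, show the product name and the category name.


INNER JOIN keeps only products rows whose category_id matches an id in categories. Walk through each product:
  - product 1 (Stapler): category_id=5 -> matches Electronics
  - product 2 (Keyboard): category_id=NULL, no match -> dropped
  - product 3 (Lamp): category_id=2 -> matches Toys
  - product 4 (Chair): category_id=5 -> matches Electronics
  - product 5 (Tablet): category_id=1 -> matches Supplies
  - product 6 (Monitor): category_id=NULL, no match -> dropped
  - product 7 (Printer): category_id=3 -> matches Tools
  - product 8 (Speaker): category_id=2 -> matches Toys
So 2 of 8 rows are dropped.

SQL:
SELECT a.name, b.name AS category
FROM products a
INNER JOIN categories b ON a.category_id = b.id

Result:
name    | category   
--------+------------
Stapler | Electronics
Lamp    | Toys       
Chair   | Electronics
Tablet  | Supplies   
Printer | Tools      
Speaker | Toys       


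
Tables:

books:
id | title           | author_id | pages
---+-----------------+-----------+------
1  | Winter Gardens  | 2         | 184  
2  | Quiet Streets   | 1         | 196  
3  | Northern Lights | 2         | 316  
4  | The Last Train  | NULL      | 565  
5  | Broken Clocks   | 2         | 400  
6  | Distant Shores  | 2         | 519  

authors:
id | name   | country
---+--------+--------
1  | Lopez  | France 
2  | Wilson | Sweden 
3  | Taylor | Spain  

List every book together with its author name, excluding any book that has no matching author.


INNER JOIN keeps only books rows whose author_id matches an id in authors. Walk through each book:
  - book 1 (Winter Gardens): author_id=2 -> matches Wilson
  - book 2 (Quiet Streets): author_id=1 -> matches Lopez
  - book 3 (Northern Lights): author_id=2 -> matches Wilson
  - book 4 (The Last Train): author_id=NULL, no match -> dropped
  - book 5 (Broken Clocks): author_id=2 -> matches Wilson
  - book 6 (Distant Shores): author_id=2 -> matches Wilson
So 1 of 6 rows is dropped.

SQL:
SELECT a.title, b.name AS author
FROM books a
INNER JOIN authors b ON a.author_id = b.id

Result:
title           | author
----------------+-------
Winter Gardens  | Wilson
Quiet Streets   | Lopez 
Northern Lights | Wilson
Broken Clocks   | Wilson
Distant Shores  | Wilson


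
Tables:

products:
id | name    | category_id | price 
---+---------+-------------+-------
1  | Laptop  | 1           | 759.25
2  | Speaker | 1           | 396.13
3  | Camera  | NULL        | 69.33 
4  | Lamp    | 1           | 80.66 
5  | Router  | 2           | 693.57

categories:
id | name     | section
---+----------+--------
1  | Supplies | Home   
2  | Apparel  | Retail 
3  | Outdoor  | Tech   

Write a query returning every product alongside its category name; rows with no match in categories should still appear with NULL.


LEFT JOIN keeps every row from products (the left table); where category_id has no match in categories, the category columns become NULL. Walk through each product:
  - product 1 (Laptop): category_id=1 -> matches Supplies
  - product 2 (Speaker): category_id=1 -> matches Supplies
  - product 3 (Camera): category_id=NULL, no match -> kept with NULL
  - product 4 (Lamp): category_id=1 -> matches Supplies
  - product 5 (Router): category_id=2 -> matches Apparel
All 5 rows appear; 1 has NULL category.

SQL:
SELECT a.name, b.name AS category
FROM products a
LEFT JOIN categories b ON a.category_id = b.id

Result:
name    | category
--------+---------
Laptop  | Supplies
Speaker | Supplies
Camera  | NULL    
Lamp    | Supplies
Router  | Apparel 


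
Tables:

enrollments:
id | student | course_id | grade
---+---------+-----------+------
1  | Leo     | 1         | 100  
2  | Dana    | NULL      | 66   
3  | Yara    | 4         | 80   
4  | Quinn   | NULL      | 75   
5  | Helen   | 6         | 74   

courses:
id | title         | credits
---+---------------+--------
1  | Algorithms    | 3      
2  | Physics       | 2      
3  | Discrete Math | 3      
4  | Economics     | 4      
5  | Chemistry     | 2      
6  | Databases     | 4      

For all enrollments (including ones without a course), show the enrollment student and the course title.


LEFT JOIN keeps every row from enrollments (the left table); where course_id has no match in courses, the course columns become NULL. Walk through each enrollment:
  - enrollment 1 (Leo): course_id=1 -> matches Algorithms
  - enrollment 2 (Dana): course_id=NULL, no match -> kept with NULL
  - enrollment 3 (Yara): course_id=4 -> matches Economics
  - enrollment 4 (Quinn): course_id=NULL, no match -> kept with NULL
  - enrollment 5 (Helen): course_id=6 -> matches Databases
All 5 rows appear; 2 have NULL course.

SQL:
SELECT a.student, b.title AS course
FROM enrollments a
LEFT JOIN courses b ON a.course_id = b.id

Result:
student | course    
--------+-----------
Leo     | Algorithms
Dana    | NULL      
Yara    | Economics 
Quinn   | NULL      
Helen   | Databases 


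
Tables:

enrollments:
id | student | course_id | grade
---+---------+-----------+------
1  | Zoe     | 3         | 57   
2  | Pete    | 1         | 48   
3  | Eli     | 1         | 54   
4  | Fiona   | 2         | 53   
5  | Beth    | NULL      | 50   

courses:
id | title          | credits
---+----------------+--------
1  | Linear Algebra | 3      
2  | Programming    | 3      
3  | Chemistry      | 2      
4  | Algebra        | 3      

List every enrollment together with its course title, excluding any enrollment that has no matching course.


INNER JOIN keeps only enrollments rows whose course_id matches an id in courses. Walk through each enrollment:
  - enrollment 1 (Zoe): course_id=3 -> matches Chemistry
  - enrollment 2 (Pete): course_id=1 -> matches Linear Algebra
  - enrollment 3 (Eli): course_id=1 -> matches Linear Algebra
  - enrollment 4 (Fiona): course_id=2 -> matches Programming
  - enrollment 5 (Beth): course_id=NULL, no match -> dropped
So 1 of 5 rows is dropped.

SQL:
SELECT a.student, b.title AS course
FROM enrollments a
INNER JOIN courses b ON a.course_id = b.id

Result:
student | course        
--------+---------------
Zoe     | Chemistry     
Pete    | Linear Algebra
Eli     | Linear Algebra
Fiona   | Programming   


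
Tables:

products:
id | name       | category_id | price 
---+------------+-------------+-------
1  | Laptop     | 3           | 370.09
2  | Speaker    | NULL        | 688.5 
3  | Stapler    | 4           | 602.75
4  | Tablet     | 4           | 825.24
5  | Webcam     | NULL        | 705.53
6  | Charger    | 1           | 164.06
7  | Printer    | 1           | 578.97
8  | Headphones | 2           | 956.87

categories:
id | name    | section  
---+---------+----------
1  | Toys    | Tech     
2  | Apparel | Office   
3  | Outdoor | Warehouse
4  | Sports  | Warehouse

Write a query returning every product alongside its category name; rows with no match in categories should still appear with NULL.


LEFT JOIN keeps every row from products (the left table); where category_id has no match in categories, the category columns become NULL. Walk through each product:
  - product 1 (Laptop): category_id=3 -> matches Outdoor
  - product 2 (Speaker): category_id=NULL, no match -> kept with NULL
  - product 3 (Stapler): category_id=4 -> matches Sports
  - product 4 (Tablet): category_id=4 -> matches Sports
  - product 5 (Webcam): category_id=NULL, no match -> kept with NULL
  - product 6 (Charger): category_id=1 -> matches Toys
  - product 7 (Printer): category_id=1 -> matches Toys
  - product 8 (Headphones): category_id=2 -> matches Apparel
All 8 rows appear; 2 have NULL category.

SQL:
SELECT a.name, b.name AS category
FROM products a
LEFT JOIN categories b ON a.category_id = b.id

Result:
name       | category
-----------+---------
Laptop     | Outdoor 
Speaker    | NULL    
Stapler    | Sports  
Tablet     | Sports  
Webcam     | NULL    
Charger    | Toys    
Printer    | Toys    
Headphones | Apparel 


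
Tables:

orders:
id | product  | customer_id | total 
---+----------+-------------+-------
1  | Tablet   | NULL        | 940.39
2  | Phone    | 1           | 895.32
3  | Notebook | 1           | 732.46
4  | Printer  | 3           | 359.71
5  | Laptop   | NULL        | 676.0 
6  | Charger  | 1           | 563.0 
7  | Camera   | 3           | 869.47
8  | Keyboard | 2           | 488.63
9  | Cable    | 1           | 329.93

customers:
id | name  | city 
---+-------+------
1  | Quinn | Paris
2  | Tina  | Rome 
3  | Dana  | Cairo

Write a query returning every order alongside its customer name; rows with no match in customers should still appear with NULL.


LEFT JOIN keeps every row from orders (the left table); where customer_id has no match in customers, the customer columns become NULL. Walk through each order:
  - order 1 (Tablet): customer_id=NULL, no match -> kept with NULL
  - order 2 (Phone): customer_id=1 -> matches Quinn
  - order 3 (Notebook): customer_id=1 -> matches Quinn
  - order 4 (Printer): customer_id=3 -> matches Dana
  - order 5 (Laptop): customer_id=NULL, no match -> kept with NULL
  - order 6 (Charger): customer_id=1 -> matches Quinn
  - order 7 (Camera): customer_id=3 -> matches Dana
  - order 8 (Keyboard): customer_id=2 -> matches Tina
  - order 9 (Cable): customer_id=1 -> matches Quinn
All 9 rows appear; 2 have NULL customer.

SQL:
SELECT a.product, b.name AS customer
FROM orders a
LEFT JOIN customers b ON a.customer_id = b.id

Result:
product  | customer
---------+---------
Tablet   | NULL    
Phone    | Quinn   
Notebook | Quinn   
Printer  | Dana    
Laptop   | NULL    
Charger  | Quinn   
Camera   | Dana    
Keyboard | Tina    
Cable    | Quinn   


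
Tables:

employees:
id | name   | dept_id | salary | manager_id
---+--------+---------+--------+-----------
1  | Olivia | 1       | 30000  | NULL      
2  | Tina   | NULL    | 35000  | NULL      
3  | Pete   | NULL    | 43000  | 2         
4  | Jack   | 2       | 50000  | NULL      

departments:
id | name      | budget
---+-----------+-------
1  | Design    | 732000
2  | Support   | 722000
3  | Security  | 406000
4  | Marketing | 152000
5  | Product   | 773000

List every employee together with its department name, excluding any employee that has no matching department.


INNER JOIN keeps only employees rows whose dept_id matches an id in departments. Walk through each employee:
  - employee 1 (Olivia): dept_id=1 -> matches Design
  - employee 2 (Tina): dept_id=NULL, no match -> dropped
  - employee 3 (Pete): dept_id=NULL, no match -> dropped
  - employee 4 (Jack): dept_id=2 -> matches Support
So 2 of 4 rows are dropped.

SQL:
SELECT a.name, b.name AS department
FROM employees a
INNER JOIN departments b ON a.dept_id = b.id

Result:
name   | department
-------+-----------
Olivia | Design    
Jack   | Support   


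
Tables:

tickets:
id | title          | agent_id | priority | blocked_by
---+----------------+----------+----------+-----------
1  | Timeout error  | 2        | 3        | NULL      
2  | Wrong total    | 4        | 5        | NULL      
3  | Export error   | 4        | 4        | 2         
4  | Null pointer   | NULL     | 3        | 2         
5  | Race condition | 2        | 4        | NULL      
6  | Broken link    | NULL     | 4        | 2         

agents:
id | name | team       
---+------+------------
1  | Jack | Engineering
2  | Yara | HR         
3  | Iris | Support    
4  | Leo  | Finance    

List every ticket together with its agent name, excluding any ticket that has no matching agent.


INNER JOIN keeps only tickets rows whose agent_id matches an id in agents. Walk through each ticket:
  - ticket 1 (Timeout error): agent_id=2 -> matches Yara
  - ticket 2 (Wrong total): agent_id=4 -> matches Leo
  - ticket 3 (Export error): agent_id=4 -> matches Leo
  - ticket 4 (Null pointer): agent_id=NULL, no match -> dropped
  - ticket 5 (Race condition): agent_id=2 -> matches Yara
  - ticket 6 (Broken link): agent_id=NULL, no match -> dropped
So 2 of 6 rows are dropped.

SQL:
SELECT a.title, b.name AS agent
FROM tickets a
INNER JOIN agents b ON a.agent_id = b.id

Result:
title          | agent
---------------+------
Timeout error  | Yara 
Wrong total    | Leo  
Export error   | Leo  
Race condition | Yara 


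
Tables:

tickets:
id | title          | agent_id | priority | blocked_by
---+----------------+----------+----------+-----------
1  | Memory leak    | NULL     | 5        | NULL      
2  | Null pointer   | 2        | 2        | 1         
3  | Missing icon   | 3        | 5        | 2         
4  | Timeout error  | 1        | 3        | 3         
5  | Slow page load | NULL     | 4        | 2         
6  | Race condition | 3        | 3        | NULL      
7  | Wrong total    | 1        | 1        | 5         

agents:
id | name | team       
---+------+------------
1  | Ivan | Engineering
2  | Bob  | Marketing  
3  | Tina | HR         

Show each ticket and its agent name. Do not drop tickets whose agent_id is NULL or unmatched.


LEFT JOIN keeps every row from tickets (the left table); where agent_id has no match in agents, the agent columns become NULL. Walk through each ticket:
  - ticket 1 (Memory leak): agent_id=NULL, no match -> kept with NULL
  - ticket 2 (Null pointer): agent_id=2 -> matches Bob
  - ticket 3 (Missing icon): agent_id=3 -> matches Tina
  - ticket 4 (Timeout error): agent_id=1 -> matches Ivan
  - ticket 5 (Slow page load): agent_id=NULL, no match -> kept with NULL
  - ticket 6 (Race condition): agent_id=3 -> matches Tina
  - ticket 7 (Wrong total): agent_id=1 -> matches Ivan
All 7 rows appear; 2 have NULL agent.

SQL:
SELECT a.title, b.name AS agent
FROM tickets a
LEFT JOIN agents b ON a.agent_id = b.id

Result:
title          | agent
---------------+------
Memory leak    | NULL 
Null pointer   | Bob  
Missing icon   | Tina 
Timeout error  | Ivan 
Slow page load | NULL 
Race condition | Tina 
Wrong total    | Ivan 


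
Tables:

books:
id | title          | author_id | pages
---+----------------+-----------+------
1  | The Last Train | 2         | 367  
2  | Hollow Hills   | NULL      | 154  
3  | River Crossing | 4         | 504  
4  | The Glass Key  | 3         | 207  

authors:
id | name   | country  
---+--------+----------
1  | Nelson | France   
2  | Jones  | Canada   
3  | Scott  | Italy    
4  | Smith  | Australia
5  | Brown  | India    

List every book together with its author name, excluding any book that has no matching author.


INNER JOIN keeps only books rows whose author_id matches an id in authors. Walk through each book:
  - book 1 (The Last Train): author_id=2 -> matches Jones
  - book 2 (Hollow Hills): author_id=NULL, no match -> dropped
  - book 3 (River Crossing): author_id=4 -> matches Smith
  - book 4 (The Glass Key): author_id=3 -> matches Scott
So 1 of 4 rows is dropped.

SQL:
SELECT a.title, b.name AS author
FROM books a
INNER JOIN authors b ON a.author_id = b.id

Result:
title          | author
---------------+-------
The Last Train | Jones 
River Crossing | Smith 
The Glass Key  | Scott 


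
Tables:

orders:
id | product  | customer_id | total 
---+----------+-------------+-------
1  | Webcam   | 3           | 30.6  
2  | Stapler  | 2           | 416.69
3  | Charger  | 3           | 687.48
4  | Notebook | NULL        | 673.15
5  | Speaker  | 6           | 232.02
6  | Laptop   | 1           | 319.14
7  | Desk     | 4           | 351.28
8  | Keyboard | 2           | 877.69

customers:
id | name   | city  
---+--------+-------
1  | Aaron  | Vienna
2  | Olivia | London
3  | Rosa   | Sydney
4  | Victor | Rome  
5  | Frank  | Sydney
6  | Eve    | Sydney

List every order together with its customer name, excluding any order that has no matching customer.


INNER JOIN keeps only orders rows whose customer_id matches an id in customers. Walk through each order:
  - order 1 (Webcam): customer_id=3 -> matches Rosa
  - order 2 (Stapler): customer_id=2 -> matches Olivia
  - order 3 (Charger): customer_id=3 -> matches Rosa
  - order 4 (Notebook): customer_id=NULL, no match -> dropped
  - order 5 (Speaker): customer_id=6 -> matches Eve
  - order 6 (Laptop): customer_id=1 -> matches Aaron
  - order 7 (Desk): customer_id=4 -> matches Victor
  - order 8 (Keyboard): customer_id=2 -> matches Olivia
So 1 of 8 rows is dropped.

SQL:
SELECT a.product, b.name AS customer
FROM orders a
INNER JOIN customers b ON a.customer_id = b.id

Result:
product  | customer
---------+---------
Webcam   | Rosa    
Stapler  | Olivia  
Charger  | Rosa    
Speaker  | Eve     
Laptop   | Aaron   
Desk     | Victor  
Keyboard | Olivia  


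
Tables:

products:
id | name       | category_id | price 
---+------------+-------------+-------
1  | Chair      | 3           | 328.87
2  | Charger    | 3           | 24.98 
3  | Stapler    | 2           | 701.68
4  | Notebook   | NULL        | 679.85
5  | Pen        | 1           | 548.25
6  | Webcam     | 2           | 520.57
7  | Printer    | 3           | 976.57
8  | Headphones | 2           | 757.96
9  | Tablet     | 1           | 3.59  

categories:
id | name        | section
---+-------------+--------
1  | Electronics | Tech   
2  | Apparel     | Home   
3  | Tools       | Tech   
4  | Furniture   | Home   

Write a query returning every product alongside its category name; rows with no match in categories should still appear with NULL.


LEFT JOIN keeps every row from products (the left table); where category_id has no match in categories, the category columns become NULL. Walk through each product:
  - product 1 (Chair): category_id=3 -> matches Tools
  - product 2 (Charger): category_id=3 -> matches Tools
  - product 3 (Stapler): category_id=2 -> matches Apparel
  - product 4 (Notebook): category_id=NULL, no match -> kept with NULL
  - product 5 (Pen): category_id=1 -> matches Electronics
  - product 6 (Webcam): category_id=2 -> matches Apparel
  - product 7 (Printer): category_id=3 -> matches Tools
  - product 8 (Headphones): category_id=2 -> matches Apparel
  - product 9 (Tablet): category_id=1 -> matches Electronics
All 9 rows appear; 1 has NULL category.

SQL:
SELECT a.name, b.name AS category
FROM products a
LEFT JOIN categories b ON a.category_id = b.id

Result:
name       | category   
-----------+------------
Chair      | Tools      
Charger    | Tools      
Stapler    | Apparel    
Notebook   | NULL       
Pen        | Electronics
Webcam     | Apparel    
Printer    | Tools      
Headphones | Apparel    
Tablet     | Electronics
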